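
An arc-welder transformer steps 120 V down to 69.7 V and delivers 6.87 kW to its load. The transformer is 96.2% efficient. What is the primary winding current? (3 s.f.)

P_in = P_out/η = 6870/0.962 = 7141.4 W.
I_p = P_in/V_p = 7141.4/120 = 59.5 A.

I_p ≈ 59.5 A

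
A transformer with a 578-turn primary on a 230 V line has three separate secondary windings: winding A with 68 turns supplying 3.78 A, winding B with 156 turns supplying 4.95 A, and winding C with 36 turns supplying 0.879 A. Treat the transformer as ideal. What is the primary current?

V_A = 230 × 68/578 = 27.059 V; V_B = 230 × 156/578 = 62.076 V; V_C = 230 × 36/578 = 14.325 V.
P_out = V_A I_A + V_B I_B + V_C I_C = 27.059×3.78 + 62.076×4.95 + 14.325×0.879 = 102.28 + 307.28 + 12.592 = 422.15 W.
Ideal ⇒ P_in = P_out, so I_p = P_out/V_p = 422.15/230 = 1.84 A.

I_p ≈ 1.84 A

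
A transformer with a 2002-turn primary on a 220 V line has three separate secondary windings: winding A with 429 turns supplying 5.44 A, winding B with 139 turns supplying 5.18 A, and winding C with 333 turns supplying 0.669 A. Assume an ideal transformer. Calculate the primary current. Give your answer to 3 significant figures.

V_A = 220 × 429/2002 = 47.143 V; V_B = 220 × 139/2002 = 15.275 V; V_C = 220 × 333/2002 = 36.593 V.
P_out = V_A I_A + V_B I_B + V_C I_C = 47.143×5.44 + 15.275×5.18 + 36.593×0.669 = 256.46 + 79.123 + 24.481 = 360.06 W.
Ideal ⇒ P_in = P_out, so I_p = P_out/V_p = 360.06/220 = 1.64 A.

I_p ≈ 1.64 A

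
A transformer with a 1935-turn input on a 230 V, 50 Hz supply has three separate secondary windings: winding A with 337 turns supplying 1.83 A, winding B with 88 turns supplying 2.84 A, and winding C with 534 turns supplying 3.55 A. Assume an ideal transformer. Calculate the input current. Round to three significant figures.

V_A = 230 × 337/1935 = 40.057 V; V_B = 230 × 88/1935 = 10.460 V; V_C = 230 × 534/1935 = 63.473 V.
P_out = V_A I_A + V_B I_B + V_C I_C = 40.057×1.83 + 10.460×2.84 + 63.473×3.55 = 73.304 + 29.706 + 225.33 = 328.34 W.
Ideal ⇒ P_in = P_out, so I_in = P_out/V_in = 328.34/230 = 1.43 A.

I_in ≈ 1.43 A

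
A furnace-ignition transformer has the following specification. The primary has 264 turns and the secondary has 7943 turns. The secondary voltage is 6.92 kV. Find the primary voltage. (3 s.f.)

V_p/V_s = N_p/N_s, so V_p = 6920 × 264/7943 = 230 V.

V_p ≈ 230 V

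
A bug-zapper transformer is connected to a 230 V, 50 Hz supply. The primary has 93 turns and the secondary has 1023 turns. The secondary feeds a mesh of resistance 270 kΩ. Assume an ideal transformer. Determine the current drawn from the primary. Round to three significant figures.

V_s = V_p × N_s/N_p = 230 × 1023/93 = 2530.0 V.
I_s = V_s/R = 2530.0/270000 = 0.0093704 A.
For an ideal transformer I_p N_p = I_s N_s, so I_p = 0.0093704 × 1023/93 = 0.103 A.

I_p ≈ 0.103 A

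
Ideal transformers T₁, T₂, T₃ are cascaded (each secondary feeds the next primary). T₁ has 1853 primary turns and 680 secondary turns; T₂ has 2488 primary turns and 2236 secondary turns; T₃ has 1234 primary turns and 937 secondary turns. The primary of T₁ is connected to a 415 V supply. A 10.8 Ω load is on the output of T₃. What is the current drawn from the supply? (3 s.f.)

Secondary of T₁: V = 415.00 × 680/1853 = 152.29 V.
Secondary of T₂: V = 152.29 × 2236/2488 = 136.87 V.
Secondary of T₃: V = 136.87 × 937/1234 = 103.93 V.
I_load = 103.93/10.8 = 9.6228 A, so P_out = 103.93 × 9.6228 = 1000.1 W.
All ideal ⇒ P_in = P_out, so I_supply = 1000.1/415 = 2.41 A.

I_supply ≈ 2.41 A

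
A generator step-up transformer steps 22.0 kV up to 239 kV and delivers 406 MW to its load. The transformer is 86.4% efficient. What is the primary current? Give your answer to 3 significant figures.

P_in = P_out/η = 4.06×10^8/0.864 = 4.6991×10^8 W.
I_p = P_in/V_p = 4.6991×10^8/22000 = 21400 A.

I_p ≈ 21400 A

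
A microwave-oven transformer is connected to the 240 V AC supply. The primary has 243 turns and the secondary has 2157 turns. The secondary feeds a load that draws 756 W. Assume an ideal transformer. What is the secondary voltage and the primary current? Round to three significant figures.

V_s ≈ 2130 V, I_p ≈ 3.15 A

V_s = V_p × N_s/N_p = 240 × 2157/243 = 2130.4 V.
I_s = P/V_s = 756/2130.4 = 0.35487 A.
I_p = I_s × N_s/N_p = 0.35487 × 2157/243 = 3.15 A.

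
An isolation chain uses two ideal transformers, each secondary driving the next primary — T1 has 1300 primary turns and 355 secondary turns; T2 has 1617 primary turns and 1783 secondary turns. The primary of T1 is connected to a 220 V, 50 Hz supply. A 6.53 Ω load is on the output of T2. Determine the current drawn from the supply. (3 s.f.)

After T1: V = 220.00 × 355/1300 = 60.077 V.
After T2: V = 60.077 × 1783/1617 = 66.244 V.
I_load = 66.244/6.53 = 10.145 A, so P_out = 66.244 × 10.145 = 672.02 W.
All ideal ⇒ P_in = P_out, so I_supply = 672.02/220 = 3.05 A.

I_supply ≈ 3.05 A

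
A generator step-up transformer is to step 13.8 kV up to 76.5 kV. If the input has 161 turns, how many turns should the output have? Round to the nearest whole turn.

N_out = 892 turns

N_out/N_in = V_out/V_in, so N_out = 161 × 76500/13800 = 892.5 ≈ 892 turns.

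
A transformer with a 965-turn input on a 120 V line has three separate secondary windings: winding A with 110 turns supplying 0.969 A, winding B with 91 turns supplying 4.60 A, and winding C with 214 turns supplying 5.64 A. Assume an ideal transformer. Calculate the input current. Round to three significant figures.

V_A = 120 × 110/965 = 13.679 V; V_B = 120 × 91/965 = 11.316 V; V_C = 120 × 214/965 = 26.611 V.
P_out = V_A I_A + V_B I_B + V_C I_C = 13.679×0.969 + 11.316×4.60 + 26.611×5.64 = 13.255 + 52.054 + 150.09 = 215.40 W.
Ideal ⇒ P_in = P_out, so I_in = P_out/V_in = 215.40/120 = 1.79 A.

I_in ≈ 1.79 A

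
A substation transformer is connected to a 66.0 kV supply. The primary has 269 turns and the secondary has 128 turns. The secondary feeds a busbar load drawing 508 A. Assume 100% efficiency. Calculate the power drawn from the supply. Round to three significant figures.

I_p = I_s × N_s/N_p = 508 × 128/269 = 241.72 A.
P = V_p I_p = 66000 × 241.72 = 1.60×10^7 W.

P ≈ 1.60×10^7 W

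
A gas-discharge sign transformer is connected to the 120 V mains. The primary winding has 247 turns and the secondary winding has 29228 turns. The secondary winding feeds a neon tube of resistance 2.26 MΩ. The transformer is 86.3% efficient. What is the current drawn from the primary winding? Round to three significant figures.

V_s = 120 × 29228/247 = 14200 V.
I_s = V_s/R = 14200/(2.26×10^6) = 0.0062831 A.
P_out = V_s I_s = 14200 × 0.0062831 = 89.219 W.
P_in = P_out/η = 89.219/0.863 = 103.38 W.
I_p = P_in/V_p = 103.38/120 = 0.862 A.

I_p ≈ 0.862 A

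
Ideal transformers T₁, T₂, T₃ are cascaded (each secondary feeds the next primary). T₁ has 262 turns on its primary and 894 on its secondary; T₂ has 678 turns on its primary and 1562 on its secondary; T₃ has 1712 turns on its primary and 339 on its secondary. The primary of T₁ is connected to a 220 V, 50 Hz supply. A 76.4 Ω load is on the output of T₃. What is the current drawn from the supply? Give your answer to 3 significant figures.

I_supply ≈ 6.98 A

Secondary of T₁: V = 220.00 × 894/262 = 750.69 V.
Secondary of T₂: V = 750.69 × 1562/678 = 1729.5 V.
Secondary of T₃: V = 1729.5 × 339/1712 = 342.46 V.
I_load = 342.46/76.4 = 4.4824 A, so P_out = 342.46 × 4.4824 = 1535.0 W.
All ideal ⇒ P_in = P_out, so I_supply = 1535.0/220 = 6.98 A.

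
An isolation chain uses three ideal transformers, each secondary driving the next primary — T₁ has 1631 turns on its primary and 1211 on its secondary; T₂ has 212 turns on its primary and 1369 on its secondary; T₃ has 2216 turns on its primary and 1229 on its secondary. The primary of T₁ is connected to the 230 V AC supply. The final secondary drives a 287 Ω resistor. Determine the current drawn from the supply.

I_supply ≈ 5.67 A

Secondary of T₁: V = 230.00 × 1211/1631 = 170.77 V.
Secondary of T₂: V = 170.77 × 1369/212 = 1102.8 V.
Secondary of T₃: V = 1102.8 × 1229/2216 = 611.60 V.
I_load = 611.60/287 = 2.1310 A, so P_out = 611.60 × 2.1310 = 1303.3 W.
All ideal ⇒ P_in = P_out, so I_supply = 1303.3/230 = 5.67 A.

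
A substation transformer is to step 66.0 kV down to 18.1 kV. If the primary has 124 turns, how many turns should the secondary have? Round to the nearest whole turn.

N_s/N_p = V_s/V_p, so N_s = 124 × 18100/66000 = 34.0 ≈ 34 turns.

N_s = 34 turns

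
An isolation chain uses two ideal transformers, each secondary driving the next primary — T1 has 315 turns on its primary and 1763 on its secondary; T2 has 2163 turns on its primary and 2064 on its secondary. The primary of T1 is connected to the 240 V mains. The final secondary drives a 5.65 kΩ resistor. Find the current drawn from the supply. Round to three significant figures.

I_supply ≈ 1.21 A

After T1: V = 240.00 × 1763/315 = 1343.2 V.
After T2: V = 1343.2 × 2064/2163 = 1281.8 V.
I_load = 1281.8/5650 = 0.22686 A, so P_out = 1281.8 × 0.22686 = 290.78 W.
All ideal ⇒ P_in = P_out, so I_supply = 290.78/240 = 1.21 A.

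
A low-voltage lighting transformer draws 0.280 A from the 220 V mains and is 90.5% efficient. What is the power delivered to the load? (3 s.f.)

P_in = V_in I_in = 220 × 0.280 = 61.600 W.
P_out = η P_in = 0.905 × 61.600 = 55.7 W.

P_out ≈ 55.7 W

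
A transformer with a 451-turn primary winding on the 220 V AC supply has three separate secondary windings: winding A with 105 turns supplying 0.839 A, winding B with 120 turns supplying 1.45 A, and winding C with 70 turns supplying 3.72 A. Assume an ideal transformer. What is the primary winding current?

V_A = 220 × 105/451 = 51.220 V; V_B = 220 × 120/451 = 58.537 V; V_C = 220 × 70/451 = 34.146 V.
P_out = V_A I_A + V_B I_B + V_C I_C = 51.220×0.839 + 58.537×1.45 + 34.146×3.72 = 42.973 + 84.878 + 127.02 = 254.88 W.
Ideal ⇒ P_in = P_out, so I_p = P_out/V_p = 254.88/220 = 1.16 A.

I_p ≈ 1.16 A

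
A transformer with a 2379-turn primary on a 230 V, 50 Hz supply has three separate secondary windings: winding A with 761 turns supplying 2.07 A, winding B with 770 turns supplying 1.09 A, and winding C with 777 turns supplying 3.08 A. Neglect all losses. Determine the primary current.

V_A = 230 × 761/2379 = 73.573 V; V_B = 230 × 770/2379 = 74.443 V; V_C = 230 × 777/2379 = 75.120 V.
P_out = V_A I_A + V_B I_B + V_C I_C = 73.573×2.07 + 74.443×1.09 + 75.120×3.08 = 152.30 + 81.143 + 231.37 = 464.81 W.
Ideal ⇒ P_in = P_out, so I_p = P_out/V_p = 464.81/230 = 2.02 A.

I_p ≈ 2.02 A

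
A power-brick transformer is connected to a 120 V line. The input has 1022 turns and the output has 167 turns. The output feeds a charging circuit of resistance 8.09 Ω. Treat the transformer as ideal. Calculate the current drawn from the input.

I_in ≈ 0.396 A

V_out = V_in × N_out/N_in = 120 × 167/1022 = 19.609 V.
I_out = V_out/R = 19.609/8.09 = 2.4238 A.
For an ideal transformer I_in N_in = I_out N_out, so I_in = 2.4238 × 167/1022 = 0.396 A.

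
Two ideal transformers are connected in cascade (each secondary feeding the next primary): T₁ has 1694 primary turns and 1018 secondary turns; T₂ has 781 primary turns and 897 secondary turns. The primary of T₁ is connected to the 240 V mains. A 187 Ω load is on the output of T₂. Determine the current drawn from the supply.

I_supply ≈ 0.611 A

After T₁: V = 240.00 × 1018/1694 = 144.23 V.
After T₂: V = 144.23 × 897/781 = 165.65 V.
I_load = 165.65/187 = 0.88582 A, so P_out = 165.65 × 0.88582 = 146.73 W.
All ideal ⇒ P_in = P_out, so I_supply = 146.73/240 = 0.611 A.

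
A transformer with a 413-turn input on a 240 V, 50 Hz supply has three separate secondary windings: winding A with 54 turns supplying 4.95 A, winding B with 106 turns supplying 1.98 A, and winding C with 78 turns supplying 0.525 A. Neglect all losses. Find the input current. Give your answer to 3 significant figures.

V_A = 240 × 54/413 = 31.380 V; V_B = 240 × 106/413 = 61.598 V; V_C = 240 × 78/413 = 45.327 V.
P_out = V_A I_A + V_B I_B + V_C I_C = 31.380×4.95 + 61.598×1.98 + 45.327×0.525 = 155.33 + 121.96 + 23.797 = 301.09 W.
Ideal ⇒ P_in = P_out, so I_in = P_out/V_in = 301.09/240 = 1.25 A.

I_in ≈ 1.25 A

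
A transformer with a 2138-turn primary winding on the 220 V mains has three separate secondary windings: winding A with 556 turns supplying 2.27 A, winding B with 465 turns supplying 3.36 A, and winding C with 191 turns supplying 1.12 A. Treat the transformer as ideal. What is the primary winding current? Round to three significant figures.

V_A = 220 × 556/2138 = 57.212 V; V_B = 220 × 465/2138 = 47.848 V; V_C = 220 × 191/2138 = 19.654 V.
P_out = V_A I_A + V_B I_B + V_C I_C = 57.212×2.27 + 47.848×3.36 + 19.654×1.12 = 129.87 + 160.77 + 22.012 = 312.66 W.
Ideal ⇒ P_in = P_out, so I_p = P_out/V_p = 312.66/220 = 1.42 A.

I_p ≈ 1.42 A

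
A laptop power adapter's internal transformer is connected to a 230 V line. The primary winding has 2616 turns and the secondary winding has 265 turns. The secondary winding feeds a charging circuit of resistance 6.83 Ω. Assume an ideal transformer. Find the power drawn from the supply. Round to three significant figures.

P ≈ 79.5 W

V_s = V_p × N_s/N_p = 230 × 265/2616 = 23.299 V.
I_s = V_s/R = 23.299/6.83 = 3.4113 A.
I_p = I_s × N_s/N_p = 3.4113 × 265/2616 = 0.34556 A.
P = V_p I_p = 230 × 0.34556 = 79.5 W.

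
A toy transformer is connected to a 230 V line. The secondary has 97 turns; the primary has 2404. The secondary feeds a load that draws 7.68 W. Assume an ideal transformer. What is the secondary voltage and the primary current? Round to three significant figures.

V_s = V_p × N_s/N_p = 230 × 97/2404 = 9.2804 V.
I_s = P/V_s = 7.68/9.2804 = 0.82755 A.
I_p = I_s × N_s/N_p = 0.82755 × 97/2404 = 0.0334 A.

V_s ≈ 9.28 V, I_p ≈ 0.0334 A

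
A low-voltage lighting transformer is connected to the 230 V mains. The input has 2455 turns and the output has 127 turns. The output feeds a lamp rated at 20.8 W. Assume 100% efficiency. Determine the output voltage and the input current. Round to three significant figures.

V_out ≈ 11.9 V, I_in ≈ 0.0904 A

V_out = V_in × N_out/N_in = 230 × 127/2455 = 11.898 V.
I_out = P/V_out = 20.8/11.898 = 1.7482 A.
I_in = I_out × N_out/N_in = 1.7482 × 127/2455 = 0.0904 A.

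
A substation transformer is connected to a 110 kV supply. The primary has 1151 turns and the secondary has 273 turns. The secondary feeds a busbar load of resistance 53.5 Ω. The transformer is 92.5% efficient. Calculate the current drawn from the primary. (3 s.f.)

V_s = 110000 × 273/1151 = 26090 V.
I_s = V_s/R = 26090/53.5 = 487.67 A.
P_out = V_s I_s = 26090 × 487.67 = 1.2723×10^7 W.
P_in = P_out/η = 1.2723×10^7/0.925 = 1.3755×10^7 W.
I_p = P_in/V_p = 1.3755×10^7/110000 = 125 A.

I_p ≈ 125 A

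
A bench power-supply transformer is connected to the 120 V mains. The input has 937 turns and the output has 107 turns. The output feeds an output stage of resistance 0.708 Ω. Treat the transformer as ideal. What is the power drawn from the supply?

V_out = V_in × N_out/N_in = 120 × 107/937 = 13.703 V.
I_out = V_out/R = 13.703/0.708 = 19.355 A.
I_in = I_out × N_out/N_in = 19.355 × 107/937 = 2.2102 A.
P = V_in I_in = 120 × 2.2102 = 265 W.

P ≈ 265 W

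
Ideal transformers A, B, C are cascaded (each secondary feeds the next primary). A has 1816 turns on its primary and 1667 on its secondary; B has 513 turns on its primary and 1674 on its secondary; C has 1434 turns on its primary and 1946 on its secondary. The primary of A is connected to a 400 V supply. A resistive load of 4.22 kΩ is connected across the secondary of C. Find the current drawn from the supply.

I_supply ≈ 1.57 A

After A: V = 400.00 × 1667/1816 = 367.18 V.
After B: V = 367.18 × 1674/513 = 1198.2 V.
After C: V = 1198.2 × 1946/1434 = 1626.0 V.
I_load = 1626.0/4220 = 0.38530 A, so P_out = 1626.0 × 0.38530 = 626.48 W.
All ideal ⇒ P_in = P_out, so I_supply = 626.48/400 = 1.57 A.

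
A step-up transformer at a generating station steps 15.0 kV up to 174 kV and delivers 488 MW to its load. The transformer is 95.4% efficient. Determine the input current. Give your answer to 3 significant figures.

P_in = P_out/η = 4.88×10^8/0.954 = 5.1153×10^8 W.
I_in = P_in/V_in = 5.1153×10^8/15000 = 34100 A.

I_in ≈ 34100 A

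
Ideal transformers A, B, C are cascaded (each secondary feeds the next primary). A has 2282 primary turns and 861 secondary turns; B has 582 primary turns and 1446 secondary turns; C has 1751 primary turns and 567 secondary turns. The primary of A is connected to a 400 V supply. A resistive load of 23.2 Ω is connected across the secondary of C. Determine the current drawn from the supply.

I_supply ≈ 1.59 A

After A: V = 400.00 × 861/2282 = 150.92 V.
After B: V = 150.92 × 1446/582 = 374.97 V.
After C: V = 374.97 × 567/1751 = 121.42 V.
I_load = 121.42/23.2 = 5.2336 A, so P_out = 121.42 × 5.2336 = 635.46 W.
All ideal ⇒ P_in = P_out, so I_supply = 635.46/400 = 1.59 A.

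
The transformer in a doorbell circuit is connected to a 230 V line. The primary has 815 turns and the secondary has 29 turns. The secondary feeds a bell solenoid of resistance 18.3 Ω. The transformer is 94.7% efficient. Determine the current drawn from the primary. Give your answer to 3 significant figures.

V_s = 230 × 29/815 = 8.1840 V.
I_s = V_s/R = 8.1840/18.3 = 0.44722 A.
P_out = V_s I_s = 8.1840 × 0.44722 = 3.6600 W.
P_in = P_out/η = 3.6600/0.947 = 3.8649 W.
I_p = P_in/V_p = 3.8649/230 = 0.0168 A.

I_p ≈ 0.0168 A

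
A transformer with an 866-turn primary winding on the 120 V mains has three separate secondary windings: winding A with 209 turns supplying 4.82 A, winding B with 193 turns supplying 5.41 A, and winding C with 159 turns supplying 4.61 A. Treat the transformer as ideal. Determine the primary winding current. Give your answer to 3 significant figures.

I_p ≈ 3.22 A

V_A = 120 × 209/866 = 28.961 V; V_B = 120 × 193/866 = 26.744 V; V_C = 120 × 159/866 = 22.032 V.
P_out = V_A I_A + V_B I_B + V_C I_C = 28.961×4.82 + 26.744×5.41 + 22.032×4.61 = 139.59 + 144.68 + 101.57 = 385.84 W.
Ideal ⇒ P_in = P_out, so I_p = P_out/V_p = 385.84/120 = 3.22 A.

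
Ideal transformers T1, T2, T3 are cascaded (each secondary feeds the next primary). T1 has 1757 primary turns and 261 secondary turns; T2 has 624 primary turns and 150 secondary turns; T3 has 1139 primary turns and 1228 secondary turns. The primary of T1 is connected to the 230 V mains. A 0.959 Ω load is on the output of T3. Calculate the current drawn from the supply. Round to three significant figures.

After T1: V = 230.00 × 261/1757 = 34.166 V.
After T2: V = 34.166 × 150/624 = 8.2130 V.
After T3: V = 8.2130 × 1228/1139 = 8.8548 V.
I_load = 8.8548/0.959 = 9.2333 A, so P_out = 8.8548 × 9.2333 = 81.759 W.
All ideal ⇒ P_in = P_out, so I_supply = 81.759/230 = 0.355 A.

I_supply ≈ 0.355 A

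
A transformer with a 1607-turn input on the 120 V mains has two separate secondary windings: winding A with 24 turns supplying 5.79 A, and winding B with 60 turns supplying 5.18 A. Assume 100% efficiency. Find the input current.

V_A = 120 × 24/1607 = 1.7922 V; V_B = 120 × 60/1607 = 4.4804 V.
P_out = V_A I_A + V_B I_B = 1.7922×5.79 + 4.4804×5.18 = 10.377 + 23.208 = 33.585 W.
Ideal ⇒ P_in = P_out, so I_in = P_out/V_in = 33.585/120 = 0.280 A.

I_in ≈ 0.280 A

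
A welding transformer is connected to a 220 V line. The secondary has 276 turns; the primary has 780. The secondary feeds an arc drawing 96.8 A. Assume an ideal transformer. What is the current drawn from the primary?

For an ideal transformer I_p N_p = I_s N_s, so I_p = 96.8 × 276/780 = 34.3 A.

I_p ≈ 34.3 A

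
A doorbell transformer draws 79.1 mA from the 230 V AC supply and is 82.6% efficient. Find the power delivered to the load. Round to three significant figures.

P_in = V_p I_p = 230 × 0.0791 = 18.193 W.
P_out = η P_in = 0.826 × 18.193 = 15.0 W.

P_out ≈ 15.0 W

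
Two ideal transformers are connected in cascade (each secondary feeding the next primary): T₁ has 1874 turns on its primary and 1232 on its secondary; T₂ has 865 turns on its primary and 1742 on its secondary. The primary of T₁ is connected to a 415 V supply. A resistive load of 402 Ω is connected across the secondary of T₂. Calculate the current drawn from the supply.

Secondary of T₁: V = 415.00 × 1232/1874 = 272.83 V.
Secondary of T₂: V = 272.83 × 1742/865 = 549.44 V.
I_load = 549.44/402 = 1.3668 A, so P_out = 549.44 × 1.3668 = 750.96 W.
All ideal ⇒ P_in = P_out, so I_supply = 750.96/415 = 1.81 A.

I_supply ≈ 1.81 A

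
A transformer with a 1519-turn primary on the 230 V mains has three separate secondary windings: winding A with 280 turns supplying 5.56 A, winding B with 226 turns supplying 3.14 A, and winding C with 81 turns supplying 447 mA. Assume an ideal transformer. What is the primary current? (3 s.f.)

I_p ≈ 1.52 A

V_A = 230 × 280/1519 = 42.396 V; V_B = 230 × 226/1519 = 34.220 V; V_C = 230 × 81/1519 = 12.265 V.
P_out = V_A I_A + V_B I_B + V_C I_C = 42.396×5.56 + 34.220×3.14 + 12.265×0.447 = 235.72 + 107.45 + 5.4823 = 348.66 W.
Ideal ⇒ P_in = P_out, so I_p = P_out/V_p = 348.66/230 = 1.52 A.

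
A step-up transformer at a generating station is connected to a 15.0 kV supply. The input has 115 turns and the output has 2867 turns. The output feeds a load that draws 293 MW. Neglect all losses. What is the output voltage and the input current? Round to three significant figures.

V_out = V_in × N_out/N_in = 15000 × 2867/115 = 373960 V.
I_out = P/V_out = 2.93×10^8/373960 = 783.51 A.
I_in = I_out × N_out/N_in = 783.51 × 2867/115 = 19500 A.

V_out ≈ 374000 V, I_in ≈ 19500 A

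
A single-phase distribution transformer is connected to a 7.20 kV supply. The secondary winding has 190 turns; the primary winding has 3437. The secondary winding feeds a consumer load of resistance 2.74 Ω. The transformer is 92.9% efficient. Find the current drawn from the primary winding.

I_p ≈ 8.64 A

V_s = 7200 × 190/3437 = 398.02 V.
I_s = V_s/R = 398.02/2.74 = 145.26 A.
P_out = V_s I_s = 398.02 × 145.26 = 57818 W.
P_in = P_out/η = 57818/0.929 = 62237 W.
I_p = P_in/V_p = 62237/7200 = 8.64 A.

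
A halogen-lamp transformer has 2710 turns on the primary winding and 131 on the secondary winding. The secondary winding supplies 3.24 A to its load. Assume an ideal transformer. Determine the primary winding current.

I_p ≈ 0.157 A

For an ideal transformer I_p/I_s = N_s/N_p, so I_p = 3.24 × 131/2710 = 0.157 A.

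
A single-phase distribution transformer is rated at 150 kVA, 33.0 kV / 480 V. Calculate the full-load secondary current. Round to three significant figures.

I_s ≈ 312 A

I_s = S/V_s = 150000/480 = 312 A.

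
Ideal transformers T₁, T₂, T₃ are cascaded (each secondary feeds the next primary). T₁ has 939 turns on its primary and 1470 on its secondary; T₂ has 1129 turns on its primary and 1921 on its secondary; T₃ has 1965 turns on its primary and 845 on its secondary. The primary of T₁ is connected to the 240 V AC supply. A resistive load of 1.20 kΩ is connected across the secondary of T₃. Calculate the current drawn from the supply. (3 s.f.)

I_supply ≈ 0.262 A

After T₁: V = 240.00 × 1470/939 = 375.72 V.
After T₂: V = 375.72 × 1921/1129 = 639.29 V.
After T₃: V = 639.29 × 845/1965 = 274.91 V.
I_load = 274.91/1200 = 0.22909 A, so P_out = 274.91 × 0.22909 = 62.980 W.
All ideal ⇒ P_in = P_out, so I_supply = 62.980/240 = 0.262 A.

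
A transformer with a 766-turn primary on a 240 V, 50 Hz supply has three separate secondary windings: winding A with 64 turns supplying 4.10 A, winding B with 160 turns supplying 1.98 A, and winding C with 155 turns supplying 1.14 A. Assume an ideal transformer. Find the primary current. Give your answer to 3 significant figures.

V_A = 240 × 64/766 = 20.052 V; V_B = 240 × 160/766 = 50.131 V; V_C = 240 × 155/766 = 48.564 V.
P_out = V_A I_A + V_B I_B + V_C I_C = 20.052×4.10 + 50.131×1.98 + 48.564×1.14 = 82.214 + 99.258 + 55.363 = 236.84 W.
Ideal ⇒ P_in = P_out, so I_p = P_out/V_p = 236.84/240 = 0.987 A.

I_p ≈ 0.987 A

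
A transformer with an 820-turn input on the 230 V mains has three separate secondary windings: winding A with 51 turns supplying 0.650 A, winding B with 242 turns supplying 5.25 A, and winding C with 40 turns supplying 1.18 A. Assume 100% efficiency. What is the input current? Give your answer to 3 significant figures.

I_in ≈ 1.65 A

V_A = 230 × 51/820 = 14.305 V; V_B = 230 × 242/820 = 67.878 V; V_C = 230 × 40/820 = 11.220 V.
P_out = V_A I_A + V_B I_B + V_C I_C = 14.305×0.650 + 67.878×5.25 + 11.220×1.18 = 9.2982 + 356.36 + 13.239 = 378.90 W.
Ideal ⇒ P_in = P_out, so I_in = P_out/V_in = 378.90/230 = 1.65 A.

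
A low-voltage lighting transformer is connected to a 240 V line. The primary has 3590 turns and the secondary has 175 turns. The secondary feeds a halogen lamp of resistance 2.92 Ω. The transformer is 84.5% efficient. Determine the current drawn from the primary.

I_p ≈ 0.231 A

V_s = 240 × 175/3590 = 11.699 V.
I_s = V_s/R = 11.699/2.92 = 4.0066 A.
P_out = V_s I_s = 11.699 × 4.0066 = 46.873 W.
P_in = P_out/η = 46.873/0.845 = 55.472 W.
I_p = P_in/V_p = 55.472/240 = 0.231 A.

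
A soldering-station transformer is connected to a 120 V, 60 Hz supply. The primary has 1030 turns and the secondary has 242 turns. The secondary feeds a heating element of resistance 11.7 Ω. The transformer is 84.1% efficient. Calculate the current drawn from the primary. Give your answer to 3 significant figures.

V_s = 120 × 242/1030 = 28.194 V.
I_s = V_s/R = 28.194/11.7 = 2.4098 A.
P_out = V_s I_s = 28.194 × 2.4098 = 67.941 W.
P_in = P_out/η = 67.941/0.841 = 80.786 W.
I_p = P_in/V_p = 80.786/120 = 0.673 A.

I_p ≈ 0.673 A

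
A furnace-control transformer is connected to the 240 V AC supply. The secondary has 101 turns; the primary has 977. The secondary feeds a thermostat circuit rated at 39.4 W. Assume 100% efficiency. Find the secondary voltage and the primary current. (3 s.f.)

V_s ≈ 24.8 V, I_p ≈ 0.164 A

V_s = V_p × N_s/N_p = 240 × 101/977 = 24.811 V.
I_s = P/V_s = 39.4/24.811 = 1.5880 A.
I_p = I_s × N_s/N_p = 1.5880 × 101/977 = 0.164 A.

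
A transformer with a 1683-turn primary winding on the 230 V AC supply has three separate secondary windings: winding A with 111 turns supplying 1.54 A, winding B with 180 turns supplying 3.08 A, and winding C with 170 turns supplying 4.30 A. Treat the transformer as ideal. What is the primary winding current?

I_p ≈ 0.865 A

V_A = 230 × 111/1683 = 15.169 V; V_B = 230 × 180/1683 = 24.599 V; V_C = 230 × 170/1683 = 23.232 V.
P_out = V_A I_A + V_B I_B + V_C I_C = 15.169×1.54 + 24.599×3.08 + 23.232×4.30 = 23.361 + 75.765 + 99.899 = 199.02 W.
Ideal ⇒ P_in = P_out, so I_p = P_out/V_p = 199.02/230 = 0.865 A.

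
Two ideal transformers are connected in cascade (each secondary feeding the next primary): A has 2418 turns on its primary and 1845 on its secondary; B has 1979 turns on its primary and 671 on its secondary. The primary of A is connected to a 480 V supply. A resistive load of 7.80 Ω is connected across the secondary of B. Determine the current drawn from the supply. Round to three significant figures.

After A: V = 480.00 × 1845/2418 = 366.25 V.
After B: V = 366.25 × 671/1979 = 124.18 V.
I_load = 124.18/7.80 = 15.921 A, so P_out = 124.18 × 15.921 = 1977.1 W.
All ideal ⇒ P_in = P_out, so I_supply = 1977.1/480 = 4.12 A.

I_supply ≈ 4.12 A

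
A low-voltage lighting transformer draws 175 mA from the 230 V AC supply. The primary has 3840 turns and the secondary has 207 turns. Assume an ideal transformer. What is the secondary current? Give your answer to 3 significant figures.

I_s/I_p = N_p/N_s, so I_s = 0.175 × 3840/207 = 3.25 A.

I_s ≈ 3.25 A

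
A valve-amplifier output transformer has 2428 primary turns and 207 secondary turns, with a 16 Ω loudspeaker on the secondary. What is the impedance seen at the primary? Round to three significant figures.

Z_p ≈ 2200 Ω

Z_p = (N_p/N_s)² × Z_s = (2428/207)² × 16 = 2200 Ω.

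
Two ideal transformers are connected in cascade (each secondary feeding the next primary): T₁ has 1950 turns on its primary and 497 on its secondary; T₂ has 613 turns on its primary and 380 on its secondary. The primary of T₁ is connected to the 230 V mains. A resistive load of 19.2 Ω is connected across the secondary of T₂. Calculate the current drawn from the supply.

After T₁: V = 230.00 × 497/1950 = 58.621 V.
After T₂: V = 58.621 × 380/613 = 36.339 V.
I_load = 36.339/19.2 = 1.8927 A, so P_out = 36.339 × 1.8927 = 68.777 W.
All ideal ⇒ P_in = P_out, so I_supply = 68.777/230 = 0.299 A.

I_supply ≈ 0.299 A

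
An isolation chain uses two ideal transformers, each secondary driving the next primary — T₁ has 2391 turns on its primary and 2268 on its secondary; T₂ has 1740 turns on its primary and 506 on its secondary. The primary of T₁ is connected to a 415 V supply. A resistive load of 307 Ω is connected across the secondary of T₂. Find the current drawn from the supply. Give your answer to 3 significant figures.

I_supply ≈ 0.103 A

Secondary of T₁: V = 415.00 × 2268/2391 = 393.65 V.
Secondary of T₂: V = 393.65 × 506/1740 = 114.48 V.
I_load = 114.48/307 = 0.37288 A, so P_out = 114.48 × 0.37288 = 42.686 W.
All ideal ⇒ P_in = P_out, so I_supply = 42.686/415 = 0.103 A.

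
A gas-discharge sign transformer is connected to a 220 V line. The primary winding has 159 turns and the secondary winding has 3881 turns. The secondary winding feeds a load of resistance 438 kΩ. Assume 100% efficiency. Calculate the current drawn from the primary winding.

I_p ≈ 0.299 A

V_s = V_p × N_s/N_p = 220 × 3881/159 = 5369.9 V.
I_s = V_s/R = 5369.9/438000 = 0.012260 A.
For an ideal transformer I_p N_p = I_s N_s, so I_p = 0.012260 × 3881/159 = 0.299 A.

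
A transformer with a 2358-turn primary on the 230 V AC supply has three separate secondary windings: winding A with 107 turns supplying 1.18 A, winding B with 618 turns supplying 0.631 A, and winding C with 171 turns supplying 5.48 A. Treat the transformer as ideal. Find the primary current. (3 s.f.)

V_A = 230 × 107/2358 = 10.437 V; V_B = 230 × 618/2358 = 60.280 V; V_C = 230 × 171/2358 = 16.679 V.
P_out = V_A I_A + V_B I_B + V_C I_C = 10.437×1.18 + 60.280×0.631 + 16.679×5.48 = 12.315 + 38.037 + 91.403 = 141.76 W.
Ideal ⇒ P_in = P_out, so I_p = P_out/V_p = 141.76/230 = 0.616 A.

I_p ≈ 0.616 A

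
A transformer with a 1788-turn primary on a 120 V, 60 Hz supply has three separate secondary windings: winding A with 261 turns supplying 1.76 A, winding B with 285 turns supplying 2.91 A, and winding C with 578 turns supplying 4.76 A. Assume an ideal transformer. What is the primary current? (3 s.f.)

I_p ≈ 2.26 A

V_A = 120 × 261/1788 = 17.517 V; V_B = 120 × 285/1788 = 19.128 V; V_C = 120 × 578/1788 = 38.792 V.
P_out = V_A I_A + V_B I_B + V_C I_C = 17.517×1.76 + 19.128×2.91 + 38.792×4.76 = 30.830 + 55.661 + 184.65 = 271.14 W.
Ideal ⇒ P_in = P_out, so I_p = P_out/V_p = 271.14/120 = 2.26 A.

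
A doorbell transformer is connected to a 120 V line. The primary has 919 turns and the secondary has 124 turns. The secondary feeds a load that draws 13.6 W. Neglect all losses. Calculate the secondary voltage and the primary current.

V_s = V_p × N_s/N_p = 120 × 124/919 = 16.192 V.
I_s = P/V_s = 13.6/16.192 = 0.83995 A.
I_p = I_s × N_s/N_p = 0.83995 × 124/919 = 0.113 A.

V_s ≈ 16.2 V, I_p ≈ 0.113 A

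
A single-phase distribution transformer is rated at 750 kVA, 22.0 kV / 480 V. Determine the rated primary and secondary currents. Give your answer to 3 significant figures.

I_p = S/V_p = 750000/22000 = 34.1 A.
I_s = S/V_s = 750000/480 = 1560 A.

I_p ≈ 34.1 A, I_s ≈ 1560 A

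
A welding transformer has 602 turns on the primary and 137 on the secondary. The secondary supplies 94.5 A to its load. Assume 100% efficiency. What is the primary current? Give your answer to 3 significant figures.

For an ideal transformer I_p/I_s = N_s/N_p, so I_p = 94.5 × 137/602 = 21.5 A.

I_p ≈ 21.5 A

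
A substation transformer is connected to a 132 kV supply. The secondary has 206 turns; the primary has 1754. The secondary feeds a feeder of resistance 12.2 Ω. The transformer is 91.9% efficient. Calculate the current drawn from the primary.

I_p ≈ 162 A

V_s = 132000 × 206/1754 = 15503 V.
I_s = V_s/R = 15503/12.2 = 1270.7 A.
P_out = V_s I_s = 15503 × 1270.7 = 1.9700×10^7 W.
P_in = P_out/η = 1.9700×10^7/0.919 = 2.1436×10^7 W.
I_p = P_in/V_p = 2.1436×10^7/132000 = 162 A.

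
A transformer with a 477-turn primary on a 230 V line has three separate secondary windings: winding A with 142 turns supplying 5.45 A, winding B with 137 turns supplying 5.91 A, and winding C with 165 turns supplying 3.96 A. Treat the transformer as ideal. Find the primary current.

V_A = 230 × 142/477 = 68.470 V; V_B = 230 × 137/477 = 66.059 V; V_C = 230 × 165/477 = 79.560 V.
P_out = V_A I_A + V_B I_B + V_C I_C = 68.470×5.45 + 66.059×5.91 + 79.560×3.96 = 373.16 + 390.41 + 315.06 = 1078.6 W.
Ideal ⇒ P_in = P_out, so I_p = P_out/V_p = 1078.6/230 = 4.69 A.

I_p ≈ 4.69 A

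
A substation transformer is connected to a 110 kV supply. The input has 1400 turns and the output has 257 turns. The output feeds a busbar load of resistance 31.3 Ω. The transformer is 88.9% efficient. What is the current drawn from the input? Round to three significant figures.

I_in ≈ 133 A

V_out = 110000 × 257/1400 = 20193 V.
I_out = V_out/R = 20193/31.3 = 645.14 A.
P_out = V_out I_out = 20193 × 645.14 = 1.3027×10^7 W.
P_in = P_out/η = 1.3027×10^7/0.889 = 1.4654×10^7 W.
I_in = P_in/V_in = 1.4654×10^7/110000 = 133 A.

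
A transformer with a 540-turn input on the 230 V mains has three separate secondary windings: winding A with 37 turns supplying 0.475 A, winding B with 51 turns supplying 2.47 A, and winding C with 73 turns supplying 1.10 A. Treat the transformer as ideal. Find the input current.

I_in ≈ 0.415 A

V_A = 230 × 37/540 = 15.759 V; V_B = 230 × 51/540 = 21.722 V; V_C = 230 × 73/540 = 31.093 V.
P_out = V_A I_A + V_B I_B + V_C I_C = 15.759×0.475 + 21.722×2.47 + 31.093×1.10 = 7.4856 + 53.654 + 34.202 = 95.341 W.
Ideal ⇒ P_in = P_out, so I_in = P_out/V_in = 95.341/230 = 0.415 A.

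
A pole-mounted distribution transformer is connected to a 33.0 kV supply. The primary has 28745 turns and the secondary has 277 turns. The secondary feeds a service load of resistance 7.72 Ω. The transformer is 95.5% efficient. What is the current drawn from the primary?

V_s = 33000 × 277/28745 = 318.00 V.
I_s = V_s/R = 318.00/7.72 = 41.192 A.
P_out = V_s I_s = 318.00 × 41.192 = 13099 W.
P_in = P_out/η = 13099/0.955 = 13716 W.
I_p = P_in/V_p = 13716/33000 = 0.416 A.

I_p ≈ 0.416 A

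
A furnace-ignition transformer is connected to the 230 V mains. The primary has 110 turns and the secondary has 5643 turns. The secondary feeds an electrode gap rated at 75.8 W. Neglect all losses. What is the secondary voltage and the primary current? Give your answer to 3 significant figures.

V_s = V_p × N_s/N_p = 230 × 5643/110 = 11799 V.
I_s = P/V_s = 75.8/11799 = 0.0064243 A.
I_p = I_s × N_s/N_p = 0.0064243 × 5643/110 = 0.330 A.

V_s ≈ 11800 V, I_p ≈ 0.330 A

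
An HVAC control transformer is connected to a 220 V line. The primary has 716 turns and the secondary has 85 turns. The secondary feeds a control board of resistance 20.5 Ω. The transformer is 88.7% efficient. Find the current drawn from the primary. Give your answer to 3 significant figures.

I_p ≈ 0.171 A

V_s = 220 × 85/716 = 26.117 V.
I_s = V_s/R = 26.117/20.5 = 1.2740 A.
P_out = V_s I_s = 26.117 × 1.2740 = 33.274 W.
P_in = P_out/η = 33.274/0.887 = 37.513 W.
I_p = P_in/V_p = 37.513/220 = 0.171 A.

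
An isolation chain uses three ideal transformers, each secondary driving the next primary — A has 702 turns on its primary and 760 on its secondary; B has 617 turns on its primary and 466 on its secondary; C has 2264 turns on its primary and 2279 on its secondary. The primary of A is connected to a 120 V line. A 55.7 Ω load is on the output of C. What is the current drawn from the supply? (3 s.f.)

I_supply ≈ 1.46 A

Secondary of A: V = 120.00 × 760/702 = 129.91 V.
Secondary of B: V = 129.91 × 466/617 = 98.120 V.
Secondary of C: V = 98.120 × 2279/2264 = 98.770 V.
I_load = 98.770/55.7 = 1.7733 A, so P_out = 98.770 × 1.7733 = 175.14 W.
All ideal ⇒ P_in = P_out, so I_supply = 175.14/120 = 1.46 A.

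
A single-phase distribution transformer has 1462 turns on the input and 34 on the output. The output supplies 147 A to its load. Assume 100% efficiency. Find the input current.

I_in ≈ 3.42 A

For an ideal transformer I_in/I_out = N_out/N_in, so I_in = 147 × 34/1462 = 3.42 A.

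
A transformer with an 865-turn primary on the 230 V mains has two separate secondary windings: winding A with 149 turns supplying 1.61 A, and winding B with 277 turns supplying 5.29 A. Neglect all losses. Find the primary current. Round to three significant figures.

I_p ≈ 1.97 A

V_A = 230 × 149/865 = 39.618 V; V_B = 230 × 277/865 = 73.653 V.
P_out = V_A I_A + V_B I_B = 39.618×1.61 + 73.653×5.29 = 63.786 + 389.63 = 453.41 W.
Ideal ⇒ P_in = P_out, so I_p = P_out/V_p = 453.41/230 = 1.97 A.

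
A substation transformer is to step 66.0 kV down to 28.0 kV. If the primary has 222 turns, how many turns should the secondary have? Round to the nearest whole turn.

N_s/N_p = V_s/V_p, so N_s = 222 × 28000/66000 = 94.2 ≈ 94 turns.

N_s = 94 turns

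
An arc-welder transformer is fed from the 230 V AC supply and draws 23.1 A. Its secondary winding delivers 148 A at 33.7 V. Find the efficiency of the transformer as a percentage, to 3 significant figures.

η ≈ 93.9%

P_in = 230 × 23.1 = 5313.00 W.
P_out = 33.7 × 148 = 4987.60 W.
η = P_out/P_in = 4987.60/5313.00 = 0.939.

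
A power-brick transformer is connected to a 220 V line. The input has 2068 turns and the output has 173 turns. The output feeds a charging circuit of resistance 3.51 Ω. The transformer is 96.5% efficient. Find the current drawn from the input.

V_out = 220 × 173/2068 = 18.404 V.
I_out = V_out/R = 18.404/3.51 = 5.2434 A.
P_out = V_out I_out = 18.404 × 5.2434 = 96.500 W.
P_in = P_out/η = 96.500/0.965 = 100.00 W.
I_in = P_in/V_in = 100.00/220 = 0.455 A.

I_in ≈ 0.455 A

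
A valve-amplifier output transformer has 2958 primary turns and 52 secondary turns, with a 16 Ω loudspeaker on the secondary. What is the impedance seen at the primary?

Z_p = (N_p/N_s)² × Z_s = (2958/52)² × 16 = 51800 Ω.

Z_p ≈ 51800 Ω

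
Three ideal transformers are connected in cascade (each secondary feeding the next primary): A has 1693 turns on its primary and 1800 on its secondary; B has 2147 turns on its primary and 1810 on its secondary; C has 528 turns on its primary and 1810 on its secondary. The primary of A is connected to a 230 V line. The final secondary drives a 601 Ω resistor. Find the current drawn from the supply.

I_supply ≈ 3.61 A

After A: V = 230.00 × 1800/1693 = 244.54 V.
After B: V = 244.54 × 1810/2147 = 206.15 V.
After C: V = 206.15 × 1810/528 = 706.70 V.
I_load = 706.70/601 = 1.1759 A, so P_out = 706.70 × 1.1759 = 830.99 W.
All ideal ⇒ P_in = P_out, so I_supply = 830.99/230 = 3.61 A.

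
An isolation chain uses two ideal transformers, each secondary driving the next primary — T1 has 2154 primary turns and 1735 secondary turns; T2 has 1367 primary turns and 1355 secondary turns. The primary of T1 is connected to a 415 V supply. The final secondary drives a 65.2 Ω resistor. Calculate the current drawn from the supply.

Secondary of T1: V = 415.00 × 1735/2154 = 334.27 V.
Secondary of T2: V = 334.27 × 1355/1367 = 331.34 V.
I_load = 331.34/65.2 = 5.0819 A, so P_out = 331.34 × 5.0819 = 1683.8 W.
All ideal ⇒ P_in = P_out, so I_supply = 1683.8/415 = 4.06 A.

I_supply ≈ 4.06 A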